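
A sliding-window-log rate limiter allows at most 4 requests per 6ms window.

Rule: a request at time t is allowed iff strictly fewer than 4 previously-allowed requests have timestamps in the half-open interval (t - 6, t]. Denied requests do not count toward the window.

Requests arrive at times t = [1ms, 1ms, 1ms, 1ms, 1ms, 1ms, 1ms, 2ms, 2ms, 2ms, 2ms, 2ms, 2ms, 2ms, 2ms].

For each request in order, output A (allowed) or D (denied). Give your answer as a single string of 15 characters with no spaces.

Answer: AAAADDDDDDDDDDD

Derivation:
Tracking allowed requests in the window:
  req#1 t=1ms: ALLOW
  req#2 t=1ms: ALLOW
  req#3 t=1ms: ALLOW
  req#4 t=1ms: ALLOW
  req#5 t=1ms: DENY
  req#6 t=1ms: DENY
  req#7 t=1ms: DENY
  req#8 t=2ms: DENY
  req#9 t=2ms: DENY
  req#10 t=2ms: DENY
  req#11 t=2ms: DENY
  req#12 t=2ms: DENY
  req#13 t=2ms: DENY
  req#14 t=2ms: DENY
  req#15 t=2ms: DENY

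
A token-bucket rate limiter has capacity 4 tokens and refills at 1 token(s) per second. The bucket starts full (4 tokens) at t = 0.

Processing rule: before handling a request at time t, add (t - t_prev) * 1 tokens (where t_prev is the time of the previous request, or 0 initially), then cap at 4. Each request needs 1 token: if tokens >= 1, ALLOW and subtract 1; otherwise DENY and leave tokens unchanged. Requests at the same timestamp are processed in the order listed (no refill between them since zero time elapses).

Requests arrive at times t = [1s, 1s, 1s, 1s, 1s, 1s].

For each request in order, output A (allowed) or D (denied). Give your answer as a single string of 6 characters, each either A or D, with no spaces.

Simulating step by step:
  req#1 t=1s: ALLOW
  req#2 t=1s: ALLOW
  req#3 t=1s: ALLOW
  req#4 t=1s: ALLOW
  req#5 t=1s: DENY
  req#6 t=1s: DENY

Answer: AAAADD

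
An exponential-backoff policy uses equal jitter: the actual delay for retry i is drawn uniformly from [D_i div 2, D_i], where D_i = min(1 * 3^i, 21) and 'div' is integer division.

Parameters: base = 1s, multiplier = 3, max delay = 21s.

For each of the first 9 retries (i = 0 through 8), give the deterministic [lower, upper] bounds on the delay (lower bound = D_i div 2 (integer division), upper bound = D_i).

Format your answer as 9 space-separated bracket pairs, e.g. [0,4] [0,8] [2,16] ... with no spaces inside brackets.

Answer: [0,1] [1,3] [4,9] [10,21] [10,21] [10,21] [10,21] [10,21] [10,21]

Derivation:
Computing bounds per retry:
  i=0: D_i=min(1*3^0,21)=1, bounds=[0,1]
  i=1: D_i=min(1*3^1,21)=3, bounds=[1,3]
  i=2: D_i=min(1*3^2,21)=9, bounds=[4,9]
  i=3: D_i=min(1*3^3,21)=21, bounds=[10,21]
  i=4: D_i=min(1*3^4,21)=21, bounds=[10,21]
  i=5: D_i=min(1*3^5,21)=21, bounds=[10,21]
  i=6: D_i=min(1*3^6,21)=21, bounds=[10,21]
  i=7: D_i=min(1*3^7,21)=21, bounds=[10,21]
  i=8: D_i=min(1*3^8,21)=21, bounds=[10,21]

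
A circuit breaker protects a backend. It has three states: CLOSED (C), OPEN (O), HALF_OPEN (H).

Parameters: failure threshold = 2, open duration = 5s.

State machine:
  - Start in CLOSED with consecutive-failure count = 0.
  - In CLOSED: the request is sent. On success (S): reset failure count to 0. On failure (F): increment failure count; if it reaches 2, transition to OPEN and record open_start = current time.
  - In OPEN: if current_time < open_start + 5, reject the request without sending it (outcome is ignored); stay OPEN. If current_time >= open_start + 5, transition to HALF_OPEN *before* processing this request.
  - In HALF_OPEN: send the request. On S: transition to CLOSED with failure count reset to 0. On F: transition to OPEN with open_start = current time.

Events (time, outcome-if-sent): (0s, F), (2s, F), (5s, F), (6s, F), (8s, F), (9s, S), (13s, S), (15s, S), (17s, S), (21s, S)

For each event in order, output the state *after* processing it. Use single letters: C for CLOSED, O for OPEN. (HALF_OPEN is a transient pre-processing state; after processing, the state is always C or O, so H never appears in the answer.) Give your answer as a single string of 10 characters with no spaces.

State after each event:
  event#1 t=0s outcome=F: state=CLOSED
  event#2 t=2s outcome=F: state=OPEN
  event#3 t=5s outcome=F: state=OPEN
  event#4 t=6s outcome=F: state=OPEN
  event#5 t=8s outcome=F: state=OPEN
  event#6 t=9s outcome=S: state=OPEN
  event#7 t=13s outcome=S: state=CLOSED
  event#8 t=15s outcome=S: state=CLOSED
  event#9 t=17s outcome=S: state=CLOSED
  event#10 t=21s outcome=S: state=CLOSED

Answer: COOOOOCCCC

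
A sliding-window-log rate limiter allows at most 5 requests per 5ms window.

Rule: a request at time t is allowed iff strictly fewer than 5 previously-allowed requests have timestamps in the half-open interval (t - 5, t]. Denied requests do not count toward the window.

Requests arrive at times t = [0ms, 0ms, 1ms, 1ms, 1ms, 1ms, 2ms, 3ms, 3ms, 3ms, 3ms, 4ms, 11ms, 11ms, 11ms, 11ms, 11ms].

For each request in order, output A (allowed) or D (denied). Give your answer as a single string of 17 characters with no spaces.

Tracking allowed requests in the window:
  req#1 t=0ms: ALLOW
  req#2 t=0ms: ALLOW
  req#3 t=1ms: ALLOW
  req#4 t=1ms: ALLOW
  req#5 t=1ms: ALLOW
  req#6 t=1ms: DENY
  req#7 t=2ms: DENY
  req#8 t=3ms: DENY
  req#9 t=3ms: DENY
  req#10 t=3ms: DENY
  req#11 t=3ms: DENY
  req#12 t=4ms: DENY
  req#13 t=11ms: ALLOW
  req#14 t=11ms: ALLOW
  req#15 t=11ms: ALLOW
  req#16 t=11ms: ALLOW
  req#17 t=11ms: ALLOW

Answer: AAAAADDDDDDDAAAAA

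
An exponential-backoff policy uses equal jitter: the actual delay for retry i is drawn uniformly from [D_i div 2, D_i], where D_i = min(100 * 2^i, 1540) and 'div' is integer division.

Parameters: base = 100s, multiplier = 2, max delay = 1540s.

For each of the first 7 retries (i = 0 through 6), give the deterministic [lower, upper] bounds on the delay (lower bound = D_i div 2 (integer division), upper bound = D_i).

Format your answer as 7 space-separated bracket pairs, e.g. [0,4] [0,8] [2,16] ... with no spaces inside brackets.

Answer: [50,100] [100,200] [200,400] [400,800] [770,1540] [770,1540] [770,1540]

Derivation:
Computing bounds per retry:
  i=0: D_i=min(100*2^0,1540)=100, bounds=[50,100]
  i=1: D_i=min(100*2^1,1540)=200, bounds=[100,200]
  i=2: D_i=min(100*2^2,1540)=400, bounds=[200,400]
  i=3: D_i=min(100*2^3,1540)=800, bounds=[400,800]
  i=4: D_i=min(100*2^4,1540)=1540, bounds=[770,1540]
  i=5: D_i=min(100*2^5,1540)=1540, bounds=[770,1540]
  i=6: D_i=min(100*2^6,1540)=1540, bounds=[770,1540]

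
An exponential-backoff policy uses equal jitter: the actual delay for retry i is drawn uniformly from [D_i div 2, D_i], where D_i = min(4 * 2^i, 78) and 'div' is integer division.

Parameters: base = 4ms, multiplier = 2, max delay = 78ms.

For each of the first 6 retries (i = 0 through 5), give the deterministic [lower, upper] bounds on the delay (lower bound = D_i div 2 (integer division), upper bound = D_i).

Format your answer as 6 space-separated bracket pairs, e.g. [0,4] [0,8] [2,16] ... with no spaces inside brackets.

Computing bounds per retry:
  i=0: D_i=min(4*2^0,78)=4, bounds=[2,4]
  i=1: D_i=min(4*2^1,78)=8, bounds=[4,8]
  i=2: D_i=min(4*2^2,78)=16, bounds=[8,16]
  i=3: D_i=min(4*2^3,78)=32, bounds=[16,32]
  i=4: D_i=min(4*2^4,78)=64, bounds=[32,64]
  i=5: D_i=min(4*2^5,78)=78, bounds=[39,78]

Answer: [2,4] [4,8] [8,16] [16,32] [32,64] [39,78]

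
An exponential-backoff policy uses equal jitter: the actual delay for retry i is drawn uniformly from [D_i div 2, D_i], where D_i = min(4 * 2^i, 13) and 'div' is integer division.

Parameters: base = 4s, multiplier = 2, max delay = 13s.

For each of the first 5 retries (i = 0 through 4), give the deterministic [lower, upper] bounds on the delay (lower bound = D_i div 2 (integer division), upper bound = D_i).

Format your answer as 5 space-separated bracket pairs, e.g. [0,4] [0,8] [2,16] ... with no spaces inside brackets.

Answer: [2,4] [4,8] [6,13] [6,13] [6,13]

Derivation:
Computing bounds per retry:
  i=0: D_i=min(4*2^0,13)=4, bounds=[2,4]
  i=1: D_i=min(4*2^1,13)=8, bounds=[4,8]
  i=2: D_i=min(4*2^2,13)=13, bounds=[6,13]
  i=3: D_i=min(4*2^3,13)=13, bounds=[6,13]
  i=4: D_i=min(4*2^4,13)=13, bounds=[6,13]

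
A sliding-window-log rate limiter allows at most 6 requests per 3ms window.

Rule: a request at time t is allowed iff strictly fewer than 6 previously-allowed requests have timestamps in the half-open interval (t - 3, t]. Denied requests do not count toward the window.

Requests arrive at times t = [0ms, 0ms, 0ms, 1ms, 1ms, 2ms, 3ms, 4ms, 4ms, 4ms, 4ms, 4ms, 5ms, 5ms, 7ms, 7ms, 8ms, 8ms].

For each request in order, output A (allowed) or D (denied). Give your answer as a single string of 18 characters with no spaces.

Answer: AAAAAAAAAAADADAAAA

Derivation:
Tracking allowed requests in the window:
  req#1 t=0ms: ALLOW
  req#2 t=0ms: ALLOW
  req#3 t=0ms: ALLOW
  req#4 t=1ms: ALLOW
  req#5 t=1ms: ALLOW
  req#6 t=2ms: ALLOW
  req#7 t=3ms: ALLOW
  req#8 t=4ms: ALLOW
  req#9 t=4ms: ALLOW
  req#10 t=4ms: ALLOW
  req#11 t=4ms: ALLOW
  req#12 t=4ms: DENY
  req#13 t=5ms: ALLOW
  req#14 t=5ms: DENY
  req#15 t=7ms: ALLOW
  req#16 t=7ms: ALLOW
  req#17 t=8ms: ALLOW
  req#18 t=8ms: ALLOW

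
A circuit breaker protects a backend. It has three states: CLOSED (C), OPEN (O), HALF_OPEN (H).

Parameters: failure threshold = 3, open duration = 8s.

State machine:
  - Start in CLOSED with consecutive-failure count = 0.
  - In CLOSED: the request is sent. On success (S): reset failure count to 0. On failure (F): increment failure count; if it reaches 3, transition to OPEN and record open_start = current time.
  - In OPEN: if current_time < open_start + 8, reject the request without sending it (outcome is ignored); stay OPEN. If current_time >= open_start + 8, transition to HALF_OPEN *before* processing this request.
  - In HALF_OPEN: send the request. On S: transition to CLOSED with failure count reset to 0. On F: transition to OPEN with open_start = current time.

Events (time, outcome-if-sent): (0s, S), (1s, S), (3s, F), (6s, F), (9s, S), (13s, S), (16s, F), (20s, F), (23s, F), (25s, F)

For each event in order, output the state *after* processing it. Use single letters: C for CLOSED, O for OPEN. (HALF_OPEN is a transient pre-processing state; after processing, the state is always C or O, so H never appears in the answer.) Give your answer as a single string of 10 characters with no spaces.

Answer: CCCCCCCCOO

Derivation:
State after each event:
  event#1 t=0s outcome=S: state=CLOSED
  event#2 t=1s outcome=S: state=CLOSED
  event#3 t=3s outcome=F: state=CLOSED
  event#4 t=6s outcome=F: state=CLOSED
  event#5 t=9s outcome=S: state=CLOSED
  event#6 t=13s outcome=S: state=CLOSED
  event#7 t=16s outcome=F: state=CLOSED
  event#8 t=20s outcome=F: state=CLOSED
  event#9 t=23s outcome=F: state=OPEN
  event#10 t=25s outcome=F: state=OPEN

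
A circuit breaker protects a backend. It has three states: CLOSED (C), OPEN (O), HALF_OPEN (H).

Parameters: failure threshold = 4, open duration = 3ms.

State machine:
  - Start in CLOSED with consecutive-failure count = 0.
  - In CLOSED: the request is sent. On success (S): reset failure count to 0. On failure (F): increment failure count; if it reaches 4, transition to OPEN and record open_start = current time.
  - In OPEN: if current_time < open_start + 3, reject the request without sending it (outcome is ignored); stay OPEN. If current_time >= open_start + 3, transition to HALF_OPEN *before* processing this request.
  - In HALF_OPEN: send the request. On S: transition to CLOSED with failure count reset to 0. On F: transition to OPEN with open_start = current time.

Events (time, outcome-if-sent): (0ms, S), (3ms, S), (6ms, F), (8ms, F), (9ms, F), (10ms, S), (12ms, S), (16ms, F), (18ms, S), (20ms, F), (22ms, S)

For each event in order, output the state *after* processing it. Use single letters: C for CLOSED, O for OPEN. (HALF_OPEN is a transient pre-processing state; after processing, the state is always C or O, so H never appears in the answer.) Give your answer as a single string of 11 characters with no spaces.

Answer: CCCCCCCCCCC

Derivation:
State after each event:
  event#1 t=0ms outcome=S: state=CLOSED
  event#2 t=3ms outcome=S: state=CLOSED
  event#3 t=6ms outcome=F: state=CLOSED
  event#4 t=8ms outcome=F: state=CLOSED
  event#5 t=9ms outcome=F: state=CLOSED
  event#6 t=10ms outcome=S: state=CLOSED
  event#7 t=12ms outcome=S: state=CLOSED
  event#8 t=16ms outcome=F: state=CLOSED
  event#9 t=18ms outcome=S: state=CLOSED
  event#10 t=20ms outcome=F: state=CLOSED
  event#11 t=22ms outcome=S: state=CLOSED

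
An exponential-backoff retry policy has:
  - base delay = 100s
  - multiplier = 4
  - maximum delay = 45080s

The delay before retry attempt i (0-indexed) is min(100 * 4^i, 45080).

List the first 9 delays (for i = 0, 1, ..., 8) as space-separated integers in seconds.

Computing each delay:
  i=0: min(100*4^0, 45080) = 100
  i=1: min(100*4^1, 45080) = 400
  i=2: min(100*4^2, 45080) = 1600
  i=3: min(100*4^3, 45080) = 6400
  i=4: min(100*4^4, 45080) = 25600
  i=5: min(100*4^5, 45080) = 45080
  i=6: min(100*4^6, 45080) = 45080
  i=7: min(100*4^7, 45080) = 45080
  i=8: min(100*4^8, 45080) = 45080

Answer: 100 400 1600 6400 25600 45080 45080 45080 45080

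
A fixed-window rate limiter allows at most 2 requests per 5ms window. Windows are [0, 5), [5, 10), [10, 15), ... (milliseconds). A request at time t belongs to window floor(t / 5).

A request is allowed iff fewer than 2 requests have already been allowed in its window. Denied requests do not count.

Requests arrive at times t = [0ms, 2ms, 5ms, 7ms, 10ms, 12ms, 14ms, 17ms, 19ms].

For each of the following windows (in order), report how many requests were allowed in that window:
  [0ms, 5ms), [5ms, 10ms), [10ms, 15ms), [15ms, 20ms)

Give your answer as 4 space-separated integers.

Answer: 2 2 2 2

Derivation:
Processing requests:
  req#1 t=0ms (window 0): ALLOW
  req#2 t=2ms (window 0): ALLOW
  req#3 t=5ms (window 1): ALLOW
  req#4 t=7ms (window 1): ALLOW
  req#5 t=10ms (window 2): ALLOW
  req#6 t=12ms (window 2): ALLOW
  req#7 t=14ms (window 2): DENY
  req#8 t=17ms (window 3): ALLOW
  req#9 t=19ms (window 3): ALLOW

Allowed counts by window: 2 2 2 2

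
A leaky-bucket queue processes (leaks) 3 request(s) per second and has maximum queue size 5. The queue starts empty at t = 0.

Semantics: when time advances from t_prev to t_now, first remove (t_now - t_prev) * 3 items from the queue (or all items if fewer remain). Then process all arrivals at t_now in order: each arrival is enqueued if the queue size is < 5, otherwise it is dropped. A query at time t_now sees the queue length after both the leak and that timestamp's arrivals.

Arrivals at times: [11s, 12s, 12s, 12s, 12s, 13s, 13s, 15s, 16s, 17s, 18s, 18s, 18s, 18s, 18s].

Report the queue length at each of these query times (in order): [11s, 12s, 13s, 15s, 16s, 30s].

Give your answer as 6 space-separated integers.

Queue lengths at query times:
  query t=11s: backlog = 1
  query t=12s: backlog = 4
  query t=13s: backlog = 3
  query t=15s: backlog = 1
  query t=16s: backlog = 1
  query t=30s: backlog = 0

Answer: 1 4 3 1 1 0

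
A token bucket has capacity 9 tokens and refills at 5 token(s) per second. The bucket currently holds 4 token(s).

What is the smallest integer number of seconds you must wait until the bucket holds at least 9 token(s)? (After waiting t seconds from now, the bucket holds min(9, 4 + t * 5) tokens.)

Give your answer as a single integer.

Need 4 + t * 5 >= 9, so t >= 5/5.
Smallest integer t = ceil(5/5) = 1.

Answer: 1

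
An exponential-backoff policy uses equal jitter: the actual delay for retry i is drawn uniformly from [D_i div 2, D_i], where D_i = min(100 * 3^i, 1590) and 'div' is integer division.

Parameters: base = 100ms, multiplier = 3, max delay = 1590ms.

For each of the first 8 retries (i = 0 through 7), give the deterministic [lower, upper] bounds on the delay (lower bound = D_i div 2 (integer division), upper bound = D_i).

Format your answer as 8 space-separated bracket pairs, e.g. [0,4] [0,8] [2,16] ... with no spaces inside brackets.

Computing bounds per retry:
  i=0: D_i=min(100*3^0,1590)=100, bounds=[50,100]
  i=1: D_i=min(100*3^1,1590)=300, bounds=[150,300]
  i=2: D_i=min(100*3^2,1590)=900, bounds=[450,900]
  i=3: D_i=min(100*3^3,1590)=1590, bounds=[795,1590]
  i=4: D_i=min(100*3^4,1590)=1590, bounds=[795,1590]
  i=5: D_i=min(100*3^5,1590)=1590, bounds=[795,1590]
  i=6: D_i=min(100*3^6,1590)=1590, bounds=[795,1590]
  i=7: D_i=min(100*3^7,1590)=1590, bounds=[795,1590]

Answer: [50,100] [150,300] [450,900] [795,1590] [795,1590] [795,1590] [795,1590] [795,1590]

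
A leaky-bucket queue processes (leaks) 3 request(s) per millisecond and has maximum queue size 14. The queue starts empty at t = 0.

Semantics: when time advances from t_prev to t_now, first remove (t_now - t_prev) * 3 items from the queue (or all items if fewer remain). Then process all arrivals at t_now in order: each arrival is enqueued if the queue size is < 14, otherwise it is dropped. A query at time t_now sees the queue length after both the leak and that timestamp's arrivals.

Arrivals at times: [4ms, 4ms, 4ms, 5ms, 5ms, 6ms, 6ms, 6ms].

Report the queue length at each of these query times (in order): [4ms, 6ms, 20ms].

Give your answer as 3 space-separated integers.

Queue lengths at query times:
  query t=4ms: backlog = 3
  query t=6ms: backlog = 3
  query t=20ms: backlog = 0

Answer: 3 3 0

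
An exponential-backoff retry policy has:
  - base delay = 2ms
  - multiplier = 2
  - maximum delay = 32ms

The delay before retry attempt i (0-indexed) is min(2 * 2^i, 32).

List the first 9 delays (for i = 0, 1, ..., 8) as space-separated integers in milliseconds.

Computing each delay:
  i=0: min(2*2^0, 32) = 2
  i=1: min(2*2^1, 32) = 4
  i=2: min(2*2^2, 32) = 8
  i=3: min(2*2^3, 32) = 16
  i=4: min(2*2^4, 32) = 32
  i=5: min(2*2^5, 32) = 32
  i=6: min(2*2^6, 32) = 32
  i=7: min(2*2^7, 32) = 32
  i=8: min(2*2^8, 32) = 32

Answer: 2 4 8 16 32 32 32 32 32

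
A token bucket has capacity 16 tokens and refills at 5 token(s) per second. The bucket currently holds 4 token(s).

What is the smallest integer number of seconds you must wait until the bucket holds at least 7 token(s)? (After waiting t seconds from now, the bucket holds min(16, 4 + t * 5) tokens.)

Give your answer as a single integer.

Answer: 1

Derivation:
Need 4 + t * 5 >= 7, so t >= 3/5.
Smallest integer t = ceil(3/5) = 1.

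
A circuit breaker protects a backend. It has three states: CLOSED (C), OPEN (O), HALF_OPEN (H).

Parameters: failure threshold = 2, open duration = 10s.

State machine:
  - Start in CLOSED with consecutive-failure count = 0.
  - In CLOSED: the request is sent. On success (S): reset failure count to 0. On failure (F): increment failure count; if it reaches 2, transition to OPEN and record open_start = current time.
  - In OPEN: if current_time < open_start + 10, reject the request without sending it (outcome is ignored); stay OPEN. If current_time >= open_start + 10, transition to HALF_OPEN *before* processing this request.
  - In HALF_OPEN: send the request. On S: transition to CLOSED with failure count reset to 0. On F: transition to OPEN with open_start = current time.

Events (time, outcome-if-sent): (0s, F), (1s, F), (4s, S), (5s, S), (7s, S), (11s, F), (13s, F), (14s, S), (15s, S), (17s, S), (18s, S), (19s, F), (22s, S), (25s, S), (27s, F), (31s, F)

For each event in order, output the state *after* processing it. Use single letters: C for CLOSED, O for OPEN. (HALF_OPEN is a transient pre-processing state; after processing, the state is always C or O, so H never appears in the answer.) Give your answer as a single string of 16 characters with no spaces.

State after each event:
  event#1 t=0s outcome=F: state=CLOSED
  event#2 t=1s outcome=F: state=OPEN
  event#3 t=4s outcome=S: state=OPEN
  event#4 t=5s outcome=S: state=OPEN
  event#5 t=7s outcome=S: state=OPEN
  event#6 t=11s outcome=F: state=OPEN
  event#7 t=13s outcome=F: state=OPEN
  event#8 t=14s outcome=S: state=OPEN
  event#9 t=15s outcome=S: state=OPEN
  event#10 t=17s outcome=S: state=OPEN
  event#11 t=18s outcome=S: state=OPEN
  event#12 t=19s outcome=F: state=OPEN
  event#13 t=22s outcome=S: state=CLOSED
  event#14 t=25s outcome=S: state=CLOSED
  event#15 t=27s outcome=F: state=CLOSED
  event#16 t=31s outcome=F: state=OPEN

Answer: COOOOOOOOOOOCCCO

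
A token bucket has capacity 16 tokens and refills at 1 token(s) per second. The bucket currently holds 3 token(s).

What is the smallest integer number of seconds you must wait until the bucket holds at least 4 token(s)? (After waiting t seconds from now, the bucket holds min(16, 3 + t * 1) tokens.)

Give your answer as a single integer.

Answer: 1

Derivation:
Need 3 + t * 1 >= 4, so t >= 1/1.
Smallest integer t = ceil(1/1) = 1.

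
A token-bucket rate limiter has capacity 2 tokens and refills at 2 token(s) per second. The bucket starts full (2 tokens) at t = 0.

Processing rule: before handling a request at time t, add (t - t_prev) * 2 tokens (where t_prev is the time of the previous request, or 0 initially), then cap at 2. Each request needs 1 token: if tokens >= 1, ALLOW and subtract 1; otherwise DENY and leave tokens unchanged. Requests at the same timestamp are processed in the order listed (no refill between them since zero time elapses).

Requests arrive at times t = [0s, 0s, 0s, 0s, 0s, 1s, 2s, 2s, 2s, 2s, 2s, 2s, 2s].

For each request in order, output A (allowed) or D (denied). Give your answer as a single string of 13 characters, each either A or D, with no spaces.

Answer: AADDDAAADDDDD

Derivation:
Simulating step by step:
  req#1 t=0s: ALLOW
  req#2 t=0s: ALLOW
  req#3 t=0s: DENY
  req#4 t=0s: DENY
  req#5 t=0s: DENY
  req#6 t=1s: ALLOW
  req#7 t=2s: ALLOW
  req#8 t=2s: ALLOW
  req#9 t=2s: DENY
  req#10 t=2s: DENY
  req#11 t=2s: DENY
  req#12 t=2s: DENY
  req#13 t=2s: DENY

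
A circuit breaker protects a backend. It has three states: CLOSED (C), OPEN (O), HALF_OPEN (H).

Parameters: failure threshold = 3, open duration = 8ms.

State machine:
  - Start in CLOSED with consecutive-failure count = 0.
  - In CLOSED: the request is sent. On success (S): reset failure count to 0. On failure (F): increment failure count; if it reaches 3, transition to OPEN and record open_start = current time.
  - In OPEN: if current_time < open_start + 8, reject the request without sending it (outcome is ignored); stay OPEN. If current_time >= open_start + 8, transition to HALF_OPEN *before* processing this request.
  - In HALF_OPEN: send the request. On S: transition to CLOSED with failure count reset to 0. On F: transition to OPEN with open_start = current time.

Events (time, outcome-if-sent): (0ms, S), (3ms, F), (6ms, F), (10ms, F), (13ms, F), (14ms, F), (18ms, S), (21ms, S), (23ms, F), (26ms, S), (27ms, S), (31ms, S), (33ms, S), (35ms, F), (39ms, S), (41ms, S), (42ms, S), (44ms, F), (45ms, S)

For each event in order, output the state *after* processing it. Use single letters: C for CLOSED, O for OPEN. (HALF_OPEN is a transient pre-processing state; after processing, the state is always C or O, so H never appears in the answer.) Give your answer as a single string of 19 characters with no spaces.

State after each event:
  event#1 t=0ms outcome=S: state=CLOSED
  event#2 t=3ms outcome=F: state=CLOSED
  event#3 t=6ms outcome=F: state=CLOSED
  event#4 t=10ms outcome=F: state=OPEN
  event#5 t=13ms outcome=F: state=OPEN
  event#6 t=14ms outcome=F: state=OPEN
  event#7 t=18ms outcome=S: state=CLOSED
  event#8 t=21ms outcome=S: state=CLOSED
  event#9 t=23ms outcome=F: state=CLOSED
  event#10 t=26ms outcome=S: state=CLOSED
  event#11 t=27ms outcome=S: state=CLOSED
  event#12 t=31ms outcome=S: state=CLOSED
  event#13 t=33ms outcome=S: state=CLOSED
  event#14 t=35ms outcome=F: state=CLOSED
  event#15 t=39ms outcome=S: state=CLOSED
  event#16 t=41ms outcome=S: state=CLOSED
  event#17 t=42ms outcome=S: state=CLOSED
  event#18 t=44ms outcome=F: state=CLOSED
  event#19 t=45ms outcome=S: state=CLOSED

Answer: CCCOOOCCCCCCCCCCCCC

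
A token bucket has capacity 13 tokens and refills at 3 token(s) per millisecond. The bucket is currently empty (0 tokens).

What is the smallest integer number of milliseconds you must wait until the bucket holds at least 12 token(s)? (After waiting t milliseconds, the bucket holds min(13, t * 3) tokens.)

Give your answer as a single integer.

Need t * 3 >= 12, so t >= 12/3.
Smallest integer t = ceil(12/3) = 4.

Answer: 4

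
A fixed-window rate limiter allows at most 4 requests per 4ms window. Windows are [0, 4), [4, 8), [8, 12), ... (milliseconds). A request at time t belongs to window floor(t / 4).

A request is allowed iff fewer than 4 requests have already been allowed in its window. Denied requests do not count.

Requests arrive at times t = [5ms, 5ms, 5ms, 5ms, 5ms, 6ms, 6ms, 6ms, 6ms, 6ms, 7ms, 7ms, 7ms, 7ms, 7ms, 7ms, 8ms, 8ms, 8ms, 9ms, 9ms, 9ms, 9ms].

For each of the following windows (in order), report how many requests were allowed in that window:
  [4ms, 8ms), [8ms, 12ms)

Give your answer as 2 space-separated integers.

Answer: 4 4

Derivation:
Processing requests:
  req#1 t=5ms (window 1): ALLOW
  req#2 t=5ms (window 1): ALLOW
  req#3 t=5ms (window 1): ALLOW
  req#4 t=5ms (window 1): ALLOW
  req#5 t=5ms (window 1): DENY
  req#6 t=6ms (window 1): DENY
  req#7 t=6ms (window 1): DENY
  req#8 t=6ms (window 1): DENY
  req#9 t=6ms (window 1): DENY
  req#10 t=6ms (window 1): DENY
  req#11 t=7ms (window 1): DENY
  req#12 t=7ms (window 1): DENY
  req#13 t=7ms (window 1): DENY
  req#14 t=7ms (window 1): DENY
  req#15 t=7ms (window 1): DENY
  req#16 t=7ms (window 1): DENY
  req#17 t=8ms (window 2): ALLOW
  req#18 t=8ms (window 2): ALLOW
  req#19 t=8ms (window 2): ALLOW
  req#20 t=9ms (window 2): ALLOW
  req#21 t=9ms (window 2): DENY
  req#22 t=9ms (window 2): DENY
  req#23 t=9ms (window 2): DENY

Allowed counts by window: 4 4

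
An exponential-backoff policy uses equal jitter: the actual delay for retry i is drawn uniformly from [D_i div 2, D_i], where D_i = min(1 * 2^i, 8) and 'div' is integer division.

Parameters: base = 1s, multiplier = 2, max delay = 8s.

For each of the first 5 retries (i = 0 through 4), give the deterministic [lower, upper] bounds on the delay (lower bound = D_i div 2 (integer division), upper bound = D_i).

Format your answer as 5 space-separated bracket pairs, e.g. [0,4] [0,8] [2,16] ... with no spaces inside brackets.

Answer: [0,1] [1,2] [2,4] [4,8] [4,8]

Derivation:
Computing bounds per retry:
  i=0: D_i=min(1*2^0,8)=1, bounds=[0,1]
  i=1: D_i=min(1*2^1,8)=2, bounds=[1,2]
  i=2: D_i=min(1*2^2,8)=4, bounds=[2,4]
  i=3: D_i=min(1*2^3,8)=8, bounds=[4,8]
  i=4: D_i=min(1*2^4,8)=8, bounds=[4,8]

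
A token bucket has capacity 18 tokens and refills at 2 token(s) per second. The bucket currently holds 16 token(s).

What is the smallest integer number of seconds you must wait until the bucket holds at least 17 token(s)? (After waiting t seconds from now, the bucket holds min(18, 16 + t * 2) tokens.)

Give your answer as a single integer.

Answer: 1

Derivation:
Need 16 + t * 2 >= 17, so t >= 1/2.
Smallest integer t = ceil(1/2) = 1.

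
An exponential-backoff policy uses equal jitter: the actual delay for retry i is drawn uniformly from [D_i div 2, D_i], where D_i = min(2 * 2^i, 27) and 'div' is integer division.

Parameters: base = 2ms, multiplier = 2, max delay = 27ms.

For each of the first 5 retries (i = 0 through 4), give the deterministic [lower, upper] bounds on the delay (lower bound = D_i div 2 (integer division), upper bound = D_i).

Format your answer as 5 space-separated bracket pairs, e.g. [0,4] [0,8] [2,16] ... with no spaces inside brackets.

Computing bounds per retry:
  i=0: D_i=min(2*2^0,27)=2, bounds=[1,2]
  i=1: D_i=min(2*2^1,27)=4, bounds=[2,4]
  i=2: D_i=min(2*2^2,27)=8, bounds=[4,8]
  i=3: D_i=min(2*2^3,27)=16, bounds=[8,16]
  i=4: D_i=min(2*2^4,27)=27, bounds=[13,27]

Answer: [1,2] [2,4] [4,8] [8,16] [13,27]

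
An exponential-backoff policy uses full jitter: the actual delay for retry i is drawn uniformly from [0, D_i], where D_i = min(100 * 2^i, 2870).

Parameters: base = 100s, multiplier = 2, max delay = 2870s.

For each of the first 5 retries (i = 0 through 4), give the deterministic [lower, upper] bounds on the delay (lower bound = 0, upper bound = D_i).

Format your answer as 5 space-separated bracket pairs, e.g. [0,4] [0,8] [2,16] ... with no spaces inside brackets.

Answer: [0,100] [0,200] [0,400] [0,800] [0,1600]

Derivation:
Computing bounds per retry:
  i=0: D_i=min(100*2^0,2870)=100, bounds=[0,100]
  i=1: D_i=min(100*2^1,2870)=200, bounds=[0,200]
  i=2: D_i=min(100*2^2,2870)=400, bounds=[0,400]
  i=3: D_i=min(100*2^3,2870)=800, bounds=[0,800]
  i=4: D_i=min(100*2^4,2870)=1600, bounds=[0,1600]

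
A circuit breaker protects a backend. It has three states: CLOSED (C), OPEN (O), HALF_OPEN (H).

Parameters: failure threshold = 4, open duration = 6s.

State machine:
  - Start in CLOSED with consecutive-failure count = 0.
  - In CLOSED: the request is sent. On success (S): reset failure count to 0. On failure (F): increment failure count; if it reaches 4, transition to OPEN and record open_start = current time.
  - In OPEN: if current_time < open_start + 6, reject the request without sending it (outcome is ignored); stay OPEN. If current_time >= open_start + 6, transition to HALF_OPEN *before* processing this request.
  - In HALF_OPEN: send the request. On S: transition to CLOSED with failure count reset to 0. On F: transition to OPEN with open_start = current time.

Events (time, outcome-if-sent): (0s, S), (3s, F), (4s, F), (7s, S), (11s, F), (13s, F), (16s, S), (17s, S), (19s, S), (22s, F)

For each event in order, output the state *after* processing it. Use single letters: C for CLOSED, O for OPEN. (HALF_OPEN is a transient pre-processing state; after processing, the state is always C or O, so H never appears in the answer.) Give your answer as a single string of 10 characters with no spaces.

State after each event:
  event#1 t=0s outcome=S: state=CLOSED
  event#2 t=3s outcome=F: state=CLOSED
  event#3 t=4s outcome=F: state=CLOSED
  event#4 t=7s outcome=S: state=CLOSED
  event#5 t=11s outcome=F: state=CLOSED
  event#6 t=13s outcome=F: state=CLOSED
  event#7 t=16s outcome=S: state=CLOSED
  event#8 t=17s outcome=S: state=CLOSED
  event#9 t=19s outcome=S: state=CLOSED
  event#10 t=22s outcome=F: state=CLOSED

Answer: CCCCCCCCCC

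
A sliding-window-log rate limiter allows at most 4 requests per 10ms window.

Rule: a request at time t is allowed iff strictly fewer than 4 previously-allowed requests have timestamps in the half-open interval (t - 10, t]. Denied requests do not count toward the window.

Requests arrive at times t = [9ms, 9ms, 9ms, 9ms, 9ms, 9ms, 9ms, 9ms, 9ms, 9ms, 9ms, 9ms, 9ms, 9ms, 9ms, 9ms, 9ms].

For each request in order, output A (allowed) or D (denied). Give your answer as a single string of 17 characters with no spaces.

Answer: AAAADDDDDDDDDDDDD

Derivation:
Tracking allowed requests in the window:
  req#1 t=9ms: ALLOW
  req#2 t=9ms: ALLOW
  req#3 t=9ms: ALLOW
  req#4 t=9ms: ALLOW
  req#5 t=9ms: DENY
  req#6 t=9ms: DENY
  req#7 t=9ms: DENY
  req#8 t=9ms: DENY
  req#9 t=9ms: DENY
  req#10 t=9ms: DENY
  req#11 t=9ms: DENY
  req#12 t=9ms: DENY
  req#13 t=9ms: DENY
  req#14 t=9ms: DENY
  req#15 t=9ms: DENY
  req#16 t=9ms: DENY
  req#17 t=9ms: DENY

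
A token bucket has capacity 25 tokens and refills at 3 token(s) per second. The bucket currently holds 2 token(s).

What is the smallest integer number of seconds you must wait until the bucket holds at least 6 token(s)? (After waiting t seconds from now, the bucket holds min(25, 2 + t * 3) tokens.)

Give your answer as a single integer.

Answer: 2

Derivation:
Need 2 + t * 3 >= 6, so t >= 4/3.
Smallest integer t = ceil(4/3) = 2.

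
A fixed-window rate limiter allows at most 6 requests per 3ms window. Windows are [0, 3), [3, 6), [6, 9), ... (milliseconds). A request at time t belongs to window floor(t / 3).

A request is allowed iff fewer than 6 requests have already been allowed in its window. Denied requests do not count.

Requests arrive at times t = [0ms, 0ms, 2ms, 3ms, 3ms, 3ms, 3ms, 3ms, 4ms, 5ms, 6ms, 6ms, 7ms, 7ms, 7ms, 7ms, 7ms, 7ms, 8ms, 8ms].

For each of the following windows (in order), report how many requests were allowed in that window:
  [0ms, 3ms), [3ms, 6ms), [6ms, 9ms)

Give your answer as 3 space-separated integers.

Answer: 3 6 6

Derivation:
Processing requests:
  req#1 t=0ms (window 0): ALLOW
  req#2 t=0ms (window 0): ALLOW
  req#3 t=2ms (window 0): ALLOW
  req#4 t=3ms (window 1): ALLOW
  req#5 t=3ms (window 1): ALLOW
  req#6 t=3ms (window 1): ALLOW
  req#7 t=3ms (window 1): ALLOW
  req#8 t=3ms (window 1): ALLOW
  req#9 t=4ms (window 1): ALLOW
  req#10 t=5ms (window 1): DENY
  req#11 t=6ms (window 2): ALLOW
  req#12 t=6ms (window 2): ALLOW
  req#13 t=7ms (window 2): ALLOW
  req#14 t=7ms (window 2): ALLOW
  req#15 t=7ms (window 2): ALLOW
  req#16 t=7ms (window 2): ALLOW
  req#17 t=7ms (window 2): DENY
  req#18 t=7ms (window 2): DENY
  req#19 t=8ms (window 2): DENY
  req#20 t=8ms (window 2): DENY

Allowed counts by window: 3 6 6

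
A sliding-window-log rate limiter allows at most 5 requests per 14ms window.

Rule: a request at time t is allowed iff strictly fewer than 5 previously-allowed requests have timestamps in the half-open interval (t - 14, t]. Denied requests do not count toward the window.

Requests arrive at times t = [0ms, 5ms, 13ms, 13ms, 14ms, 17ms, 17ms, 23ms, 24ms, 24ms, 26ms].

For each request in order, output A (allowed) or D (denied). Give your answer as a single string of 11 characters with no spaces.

Tracking allowed requests in the window:
  req#1 t=0ms: ALLOW
  req#2 t=5ms: ALLOW
  req#3 t=13ms: ALLOW
  req#4 t=13ms: ALLOW
  req#5 t=14ms: ALLOW
  req#6 t=17ms: ALLOW
  req#7 t=17ms: DENY
  req#8 t=23ms: ALLOW
  req#9 t=24ms: DENY
  req#10 t=24ms: DENY
  req#11 t=26ms: DENY

Answer: AAAAAADADDD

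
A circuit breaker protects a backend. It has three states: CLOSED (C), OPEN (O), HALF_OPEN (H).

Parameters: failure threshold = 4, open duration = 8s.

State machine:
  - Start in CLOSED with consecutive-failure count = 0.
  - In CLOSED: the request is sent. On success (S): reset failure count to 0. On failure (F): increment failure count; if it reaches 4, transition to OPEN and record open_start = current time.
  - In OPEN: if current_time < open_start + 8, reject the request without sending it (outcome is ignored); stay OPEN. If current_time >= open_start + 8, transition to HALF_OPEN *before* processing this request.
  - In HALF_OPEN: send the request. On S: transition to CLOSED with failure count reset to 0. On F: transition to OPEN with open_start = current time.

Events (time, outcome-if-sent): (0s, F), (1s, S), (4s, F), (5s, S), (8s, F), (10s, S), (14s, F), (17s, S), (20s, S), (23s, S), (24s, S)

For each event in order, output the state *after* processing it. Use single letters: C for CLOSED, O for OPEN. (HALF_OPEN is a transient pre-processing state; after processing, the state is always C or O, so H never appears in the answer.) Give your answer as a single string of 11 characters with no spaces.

State after each event:
  event#1 t=0s outcome=F: state=CLOSED
  event#2 t=1s outcome=S: state=CLOSED
  event#3 t=4s outcome=F: state=CLOSED
  event#4 t=5s outcome=S: state=CLOSED
  event#5 t=8s outcome=F: state=CLOSED
  event#6 t=10s outcome=S: state=CLOSED
  event#7 t=14s outcome=F: state=CLOSED
  event#8 t=17s outcome=S: state=CLOSED
  event#9 t=20s outcome=S: state=CLOSED
  event#10 t=23s outcome=S: state=CLOSED
  event#11 t=24s outcome=S: state=CLOSED

Answer: CCCCCCCCCCC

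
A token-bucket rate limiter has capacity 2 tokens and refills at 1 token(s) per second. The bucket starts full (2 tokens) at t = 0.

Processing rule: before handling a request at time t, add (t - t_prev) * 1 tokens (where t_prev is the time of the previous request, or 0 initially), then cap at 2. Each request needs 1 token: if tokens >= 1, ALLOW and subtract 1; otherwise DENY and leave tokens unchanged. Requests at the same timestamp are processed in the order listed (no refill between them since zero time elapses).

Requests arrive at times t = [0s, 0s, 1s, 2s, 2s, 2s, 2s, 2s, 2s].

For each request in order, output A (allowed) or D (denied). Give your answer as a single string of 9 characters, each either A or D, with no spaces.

Simulating step by step:
  req#1 t=0s: ALLOW
  req#2 t=0s: ALLOW
  req#3 t=1s: ALLOW
  req#4 t=2s: ALLOW
  req#5 t=2s: DENY
  req#6 t=2s: DENY
  req#7 t=2s: DENY
  req#8 t=2s: DENY
  req#9 t=2s: DENY

Answer: AAAADDDDD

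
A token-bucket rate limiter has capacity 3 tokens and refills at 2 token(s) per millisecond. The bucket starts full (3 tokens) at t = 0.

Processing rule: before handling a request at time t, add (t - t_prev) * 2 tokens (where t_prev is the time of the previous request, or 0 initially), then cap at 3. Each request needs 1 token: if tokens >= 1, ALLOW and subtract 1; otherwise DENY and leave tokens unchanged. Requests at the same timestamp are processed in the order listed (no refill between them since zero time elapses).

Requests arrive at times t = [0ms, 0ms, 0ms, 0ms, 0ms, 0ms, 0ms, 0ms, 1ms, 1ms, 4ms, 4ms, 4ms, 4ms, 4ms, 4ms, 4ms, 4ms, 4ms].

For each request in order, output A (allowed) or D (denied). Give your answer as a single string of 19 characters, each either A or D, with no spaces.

Answer: AAADDDDDAAAAADDDDDD

Derivation:
Simulating step by step:
  req#1 t=0ms: ALLOW
  req#2 t=0ms: ALLOW
  req#3 t=0ms: ALLOW
  req#4 t=0ms: DENY
  req#5 t=0ms: DENY
  req#6 t=0ms: DENY
  req#7 t=0ms: DENY
  req#8 t=0ms: DENY
  req#9 t=1ms: ALLOW
  req#10 t=1ms: ALLOW
  req#11 t=4ms: ALLOW
  req#12 t=4ms: ALLOW
  req#13 t=4ms: ALLOW
  req#14 t=4ms: DENY
  req#15 t=4ms: DENY
  req#16 t=4ms: DENY
  req#17 t=4ms: DENY
  req#18 t=4ms: DENY
  req#19 t=4ms: DENY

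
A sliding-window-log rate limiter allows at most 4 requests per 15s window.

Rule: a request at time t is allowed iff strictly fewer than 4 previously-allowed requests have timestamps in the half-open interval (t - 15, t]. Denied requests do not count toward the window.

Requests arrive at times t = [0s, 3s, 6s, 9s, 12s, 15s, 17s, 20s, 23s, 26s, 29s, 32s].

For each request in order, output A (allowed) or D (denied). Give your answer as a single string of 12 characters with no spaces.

Tracking allowed requests in the window:
  req#1 t=0s: ALLOW
  req#2 t=3s: ALLOW
  req#3 t=6s: ALLOW
  req#4 t=9s: ALLOW
  req#5 t=12s: DENY
  req#6 t=15s: ALLOW
  req#7 t=17s: DENY
  req#8 t=20s: ALLOW
  req#9 t=23s: ALLOW
  req#10 t=26s: ALLOW
  req#11 t=29s: DENY
  req#12 t=32s: ALLOW

Answer: AAAADADAAADA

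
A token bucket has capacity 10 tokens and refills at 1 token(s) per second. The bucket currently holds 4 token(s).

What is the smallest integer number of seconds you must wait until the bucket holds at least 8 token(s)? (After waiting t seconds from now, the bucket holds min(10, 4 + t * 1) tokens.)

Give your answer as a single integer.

Need 4 + t * 1 >= 8, so t >= 4/1.
Smallest integer t = ceil(4/1) = 4.

Answer: 4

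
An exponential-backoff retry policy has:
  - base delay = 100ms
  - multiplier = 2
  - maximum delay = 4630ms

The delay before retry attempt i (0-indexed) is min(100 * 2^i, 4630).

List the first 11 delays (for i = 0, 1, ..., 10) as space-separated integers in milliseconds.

Computing each delay:
  i=0: min(100*2^0, 4630) = 100
  i=1: min(100*2^1, 4630) = 200
  i=2: min(100*2^2, 4630) = 400
  i=3: min(100*2^3, 4630) = 800
  i=4: min(100*2^4, 4630) = 1600
  i=5: min(100*2^5, 4630) = 3200
  i=6: min(100*2^6, 4630) = 4630
  i=7: min(100*2^7, 4630) = 4630
  i=8: min(100*2^8, 4630) = 4630
  i=9: min(100*2^9, 4630) = 4630
  i=10: min(100*2^10, 4630) = 4630

Answer: 100 200 400 800 1600 3200 4630 4630 4630 4630 4630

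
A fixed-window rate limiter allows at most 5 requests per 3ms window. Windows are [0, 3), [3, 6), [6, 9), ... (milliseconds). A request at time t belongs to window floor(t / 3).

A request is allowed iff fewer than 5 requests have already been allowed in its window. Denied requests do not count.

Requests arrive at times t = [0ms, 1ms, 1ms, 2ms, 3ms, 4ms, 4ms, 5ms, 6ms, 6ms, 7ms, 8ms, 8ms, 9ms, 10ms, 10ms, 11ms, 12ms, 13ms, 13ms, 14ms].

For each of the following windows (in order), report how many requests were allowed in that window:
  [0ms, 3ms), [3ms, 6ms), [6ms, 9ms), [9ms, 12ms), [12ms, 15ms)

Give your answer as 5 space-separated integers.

Answer: 4 4 5 4 4

Derivation:
Processing requests:
  req#1 t=0ms (window 0): ALLOW
  req#2 t=1ms (window 0): ALLOW
  req#3 t=1ms (window 0): ALLOW
  req#4 t=2ms (window 0): ALLOW
  req#5 t=3ms (window 1): ALLOW
  req#6 t=4ms (window 1): ALLOW
  req#7 t=4ms (window 1): ALLOW
  req#8 t=5ms (window 1): ALLOW
  req#9 t=6ms (window 2): ALLOW
  req#10 t=6ms (window 2): ALLOW
  req#11 t=7ms (window 2): ALLOW
  req#12 t=8ms (window 2): ALLOW
  req#13 t=8ms (window 2): ALLOW
  req#14 t=9ms (window 3): ALLOW
  req#15 t=10ms (window 3): ALLOW
  req#16 t=10ms (window 3): ALLOW
  req#17 t=11ms (window 3): ALLOW
  req#18 t=12ms (window 4): ALLOW
  req#19 t=13ms (window 4): ALLOW
  req#20 t=13ms (window 4): ALLOW
  req#21 t=14ms (window 4): ALLOW

Allowed counts by window: 4 4 5 4 4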